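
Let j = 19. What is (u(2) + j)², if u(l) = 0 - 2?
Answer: 289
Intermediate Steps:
u(l) = -2
(u(2) + j)² = (-2 + 19)² = 17² = 289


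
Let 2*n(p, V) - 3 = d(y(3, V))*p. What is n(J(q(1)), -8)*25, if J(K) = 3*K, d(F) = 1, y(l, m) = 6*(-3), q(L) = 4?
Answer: 375/2 ≈ 187.50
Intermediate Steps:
y(l, m) = -18
n(p, V) = 3/2 + p/2 (n(p, V) = 3/2 + (1*p)/2 = 3/2 + p/2)
n(J(q(1)), -8)*25 = (3/2 + (3*4)/2)*25 = (3/2 + (½)*12)*25 = (3/2 + 6)*25 = (15/2)*25 = 375/2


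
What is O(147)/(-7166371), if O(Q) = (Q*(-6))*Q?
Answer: 129654/7166371 ≈ 0.018092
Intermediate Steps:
O(Q) = -6*Q² (O(Q) = (-6*Q)*Q = -6*Q²)
O(147)/(-7166371) = -6*147²/(-7166371) = -6*21609*(-1/7166371) = -129654*(-1/7166371) = 129654/7166371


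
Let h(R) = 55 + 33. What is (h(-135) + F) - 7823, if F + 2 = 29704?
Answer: 21967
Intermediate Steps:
h(R) = 88
F = 29702 (F = -2 + 29704 = 29702)
(h(-135) + F) - 7823 = (88 + 29702) - 7823 = 29790 - 7823 = 21967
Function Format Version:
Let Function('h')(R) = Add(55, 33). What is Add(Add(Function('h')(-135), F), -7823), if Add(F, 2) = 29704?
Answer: 21967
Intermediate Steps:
Function('h')(R) = 88
F = 29702 (F = Add(-2, 29704) = 29702)
Add(Add(Function('h')(-135), F), -7823) = Add(Add(88, 29702), -7823) = Add(29790, -7823) = 21967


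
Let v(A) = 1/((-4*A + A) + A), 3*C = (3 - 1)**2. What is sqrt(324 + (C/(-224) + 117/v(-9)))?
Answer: sqrt(17146038)/84 ≈ 49.295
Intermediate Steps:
C = 4/3 (C = (3 - 1)**2/3 = (1/3)*2**2 = (1/3)*4 = 4/3 ≈ 1.3333)
v(A) = -1/(2*A) (v(A) = 1/(-3*A + A) = 1/(-2*A) = -1/(2*A))
sqrt(324 + (C/(-224) + 117/v(-9))) = sqrt(324 + ((4/3)/(-224) + 117/((-1/2/(-9))))) = sqrt(324 + ((4/3)*(-1/224) + 117/((-1/2*(-1/9))))) = sqrt(324 + (-1/168 + 117/(1/18))) = sqrt(324 + (-1/168 + 117*18)) = sqrt(324 + (-1/168 + 2106)) = sqrt(324 + 353807/168) = sqrt(408239/168) = sqrt(17146038)/84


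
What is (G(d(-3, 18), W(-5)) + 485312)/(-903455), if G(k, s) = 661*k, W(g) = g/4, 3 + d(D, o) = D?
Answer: -481346/903455 ≈ -0.53278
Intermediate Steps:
d(D, o) = -3 + D
W(g) = g/4 (W(g) = g*(1/4) = g/4)
(G(d(-3, 18), W(-5)) + 485312)/(-903455) = (661*(-3 - 3) + 485312)/(-903455) = (661*(-6) + 485312)*(-1/903455) = (-3966 + 485312)*(-1/903455) = 481346*(-1/903455) = -481346/903455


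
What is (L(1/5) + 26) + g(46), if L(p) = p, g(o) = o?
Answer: 361/5 ≈ 72.200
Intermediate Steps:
(L(1/5) + 26) + g(46) = (1/5 + 26) + 46 = 131/5 + 46 = 361/5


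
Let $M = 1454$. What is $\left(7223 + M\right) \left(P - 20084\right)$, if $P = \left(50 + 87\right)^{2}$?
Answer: $-11410255$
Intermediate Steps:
$P = 18769$ ($P = 137^{2} = 18769$)
$\left(7223 + M\right) \left(P - 20084\right) = \left(7223 + 1454\right) \left(18769 - 20084\right) = 8677 \left(-1315\right) = -11410255$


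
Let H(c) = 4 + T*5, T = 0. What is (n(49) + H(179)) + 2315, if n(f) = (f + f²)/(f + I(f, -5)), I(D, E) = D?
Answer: 2344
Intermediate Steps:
n(f) = (f + f²)/(2*f) (n(f) = (f + f²)/(f + f) = (f + f²)/((2*f)) = (f + f²)*(1/(2*f)) = (f + f²)/(2*f))
H(c) = 4 (H(c) = 4 + 0*5 = 4 + 0 = 4)
(n(49) + H(179)) + 2315 = ((½ + (½)*49) + 4) + 2315 = ((½ + 49/2) + 4) + 2315 = (25 + 4) + 2315 = 29 + 2315 = 2344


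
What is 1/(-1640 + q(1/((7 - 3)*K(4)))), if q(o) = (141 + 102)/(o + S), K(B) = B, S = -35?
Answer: -559/920648 ≈ -0.00060718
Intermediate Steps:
q(o) = 243/(-35 + o) (q(o) = (141 + 102)/(o - 35) = 243/(-35 + o))
1/(-1640 + q(1/((7 - 3)*K(4)))) = 1/(-1640 + 243/(-35 + 1/((7 - 3)*4))) = 1/(-1640 + 243/(-35 + 1/(4*4))) = 1/(-1640 + 243/(-35 + 1/16)) = 1/(-1640 + 243/(-559/16)) = 1/(-1640 + 243*(-16/559)) = 1/(-1640 - 3888/559) = 1/(-920648/559) = -559/920648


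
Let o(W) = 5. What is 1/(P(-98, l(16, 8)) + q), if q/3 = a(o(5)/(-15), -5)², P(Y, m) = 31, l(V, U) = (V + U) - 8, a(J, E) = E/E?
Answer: 1/34 ≈ 0.029412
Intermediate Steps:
a(J, E) = 1
l(V, U) = -8 + U + V (l(V, U) = (U + V) - 8 = -8 + U + V)
q = 3 (q = 3*1² = 3*1 = 3)
1/(P(-98, l(16, 8)) + q) = 1/(31 + 3) = 1/34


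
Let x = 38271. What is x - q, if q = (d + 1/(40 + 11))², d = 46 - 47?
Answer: 99540371/2601 ≈ 38270.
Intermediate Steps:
d = -1
q = 2500/2601 (q = (-1 + 1/(40 + 11))² = (-1 + 1/51)² = (-50/51)² = 2500/2601 ≈ 0.96117)
x - q = 38271 - 1*2500/2601 = 38271 - 2500/2601 = 99540371/2601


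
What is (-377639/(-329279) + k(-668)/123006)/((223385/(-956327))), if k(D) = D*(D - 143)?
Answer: -131590421098153/5537226458985 ≈ -23.765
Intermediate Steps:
k(D) = D*(-143 + D)
(-377639/(-329279) + k(-668)/123006)/((223385/(-956327))) = (-377639/(-329279) - 668*(-143 - 668)/123006)/((223385/(-956327))) = (-377639*(-1/329279) - 668*(-811)*(1/123006))/((223385*(-1/956327))) = (377639/329279 + 541748*(1/123006))/(-223385/956327) = (377639/329279 + 270874/61503)*(-956327/223385) = (112419051263/20251646337)*(-956327/223385) = -131590421098153/5537226458985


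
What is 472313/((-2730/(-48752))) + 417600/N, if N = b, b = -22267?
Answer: 36623095037528/4342065 ≈ 8.4345e+6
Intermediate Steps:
N = -22267
472313/((-2730/(-48752))) + 417600/N = 472313/((-2730/(-48752))) + 417600/(-22267) = 472313/((-2730*(-1/48752))) + 417600*(-1/22267) = 472313/(1365/24376) - 417600/22267 = 472313*(24376/1365) - 417600/22267 = 11513101688/1365 - 417600/22267 = 36623095037528/4342065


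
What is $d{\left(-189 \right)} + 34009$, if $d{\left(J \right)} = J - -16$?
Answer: $33836$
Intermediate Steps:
$d{\left(J \right)} = 16 + J$ ($d{\left(J \right)} = J + 16 = 16 + J$)
$d{\left(-189 \right)} + 34009 = \left(16 - 189\right) + 34009 = -173 + 34009 = 33836$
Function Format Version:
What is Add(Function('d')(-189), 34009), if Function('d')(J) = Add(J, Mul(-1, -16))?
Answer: 33836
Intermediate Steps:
Function('d')(J) = Add(16, J) (Function('d')(J) = Add(J, 16) = Add(16, J))
Add(Function('d')(-189), 34009) = Add(Add(16, -189), 34009) = Add(-173, 34009) = 33836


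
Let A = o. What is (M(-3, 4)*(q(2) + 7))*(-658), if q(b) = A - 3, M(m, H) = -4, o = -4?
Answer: 0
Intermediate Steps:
A = -4
q(b) = -7 (q(b) = -4 - 3 = -7)
(M(-3, 4)*(q(2) + 7))*(-658) = -4*(-7 + 7)*(-658) = -4*0*(-658) = 0*(-658) = 0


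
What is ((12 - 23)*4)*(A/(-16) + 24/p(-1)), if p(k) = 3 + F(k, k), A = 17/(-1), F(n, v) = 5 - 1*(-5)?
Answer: -6655/52 ≈ -127.98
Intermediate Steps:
F(n, v) = 10 (F(n, v) = 5 + 5 = 10)
A = -17 (A = 17*(-1) = -17)
p(k) = 13 (p(k) = 3 + 10 = 13)
((12 - 23)*4)*(A/(-16) + 24/p(-1)) = ((12 - 23)*4)*(-17/(-16) + 24/13) = (-11*4)*(-17*(-1/16) + 24*(1/13)) = -44*(17/16 + 24/13) = -44*605/208 = -6655/52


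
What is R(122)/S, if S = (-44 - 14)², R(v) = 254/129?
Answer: 127/216978 ≈ 0.00058531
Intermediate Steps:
R(v) = 254/129 (R(v) = 254*(1/129) = 254/129)
S = 3364 (S = (-58)² = 3364)
R(122)/S = (254/129)/3364 = (254/129)*(1/3364) = 127/216978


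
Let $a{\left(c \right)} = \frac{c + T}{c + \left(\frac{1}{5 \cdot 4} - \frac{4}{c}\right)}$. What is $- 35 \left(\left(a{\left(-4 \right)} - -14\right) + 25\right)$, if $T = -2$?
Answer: $- \frac{84735}{59} \approx -1436.2$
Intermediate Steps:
$a{\left(c \right)} = \frac{-2 + c}{\frac{1}{20} + c - \frac{4}{c}}$ ($a{\left(c \right)} = \frac{c - 2}{c + \left(\frac{1}{5 \cdot 4} - \frac{4}{c}\right)} = \frac{-2 + c}{c + \left(\frac{1}{5} \cdot \frac{1}{4} - \frac{4}{c}\right)} = \frac{-2 + c}{c + \left(\frac{1}{20} - \frac{4}{c}\right)} = \frac{-2 + c}{\frac{1}{20} + c - \frac{4}{c}}$)
$- 35 \left(\left(a{\left(-4 \right)} - -14\right) + 25\right) = - 35 \left(\left(20 \left(-4\right) \frac{1}{-80 - 4 + 20 \left(-4\right)^{2}} \left(-2 - 4\right) - -14\right) + 25\right) = - 35 \left(\left(20 \left(-4\right) \frac{1}{-80 - 4 + 20 \cdot 16} \left(-6\right) + 14\right) + 25\right) = - 35 \left(\left(20 \left(-4\right) \frac{1}{-80 - 4 + 320} \left(-6\right) + 14\right) + 25\right) = - 35 \left(\left(20 \left(-4\right) \frac{1}{236} \left(-6\right) + 14\right) + 25\right) = - 35 \left(\left(\frac{120}{59} + 14\right) + 25\right) = - 35 \left(\frac{946}{59} + 25\right) = \left(-35\right) \frac{2421}{59} = - \frac{84735}{59}$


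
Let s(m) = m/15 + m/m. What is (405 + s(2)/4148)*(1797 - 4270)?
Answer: -3665730373/3660 ≈ -1.0016e+6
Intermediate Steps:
s(m) = 1 + m/15 (s(m) = m*(1/15) + 1 = m/15 + 1 = 1 + m/15)
(405 + s(2)/4148)*(1797 - 4270) = (405 + (1 + (1/15)*2)/4148)*(1797 - 4270) = (405 + (1 + 2/15)*(1/4148))*(-2473) = (405 + (17/15)*(1/4148))*(-2473) = (405 + 1/3660)*(-2473) = (1482301/3660)*(-2473) = -3665730373/3660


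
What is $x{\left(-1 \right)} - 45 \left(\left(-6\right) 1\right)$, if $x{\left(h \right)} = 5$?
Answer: $275$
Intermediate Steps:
$x{\left(-1 \right)} - 45 \left(\left(-6\right) 1\right) = 5 - 45 \left(\left(-6\right) 1\right) = 5 - -270 = 5 + 270 = 275$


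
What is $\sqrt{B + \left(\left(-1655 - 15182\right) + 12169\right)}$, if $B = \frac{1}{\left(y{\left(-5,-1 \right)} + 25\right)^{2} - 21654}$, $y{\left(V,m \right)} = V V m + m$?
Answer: $\frac{i \sqrt{2188603066865}}{21653} \approx 68.323 i$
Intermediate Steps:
$y{\left(V,m \right)} = m + m V^{2}$ ($y{\left(V,m \right)} = V^{2} m + m = m V^{2} + m = m + m V^{2}$)
$B = - \frac{1}{21653}$ ($B = \frac{1}{\left(- (1 + \left(-5\right)^{2}) + 25\right)^{2} - 21654} = \frac{1}{\left(- (1 + 25) + 25\right)^{2} - 21654} = \frac{1}{\left(\left(-1\right) 26 + 25\right)^{2} - 21654} = \frac{1}{\left(-26 + 25\right)^{2} - 21654} = \frac{1}{\left(-1\right)^{2} - 21654} = \frac{1}{1 - 21654} = \frac{1}{-21653} = - \frac{1}{21653} \approx -4.6183 \cdot 10^{-5}$)
$\sqrt{B + \left(\left(-1655 - 15182\right) + 12169\right)} = \sqrt{- \frac{1}{21653} + \left(\left(-1655 - 15182\right) + 12169\right)} = \sqrt{- \frac{1}{21653} + \left(-16837 + 12169\right)} = \sqrt{- \frac{1}{21653} - 4668} = \sqrt{- \frac{101076205}{21653}} = \frac{i \sqrt{2188603066865}}{21653}$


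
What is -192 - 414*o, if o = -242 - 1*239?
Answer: 198942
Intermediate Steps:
o = -481 (o = -242 - 239 = -481)
-192 - 414*o = -192 - 414*(-481) = -192 + 199134 = 198942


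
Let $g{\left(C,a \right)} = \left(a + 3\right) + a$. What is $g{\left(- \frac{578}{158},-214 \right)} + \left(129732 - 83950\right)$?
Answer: $45357$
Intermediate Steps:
$g{\left(C,a \right)} = 3 + 2 a$ ($g{\left(C,a \right)} = \left(3 + a\right) + a = 3 + 2 a$)
$g{\left(- \frac{578}{158},-214 \right)} + \left(129732 - 83950\right) = \left(3 + 2 \left(-214\right)\right) + \left(129732 - 83950\right) = \left(3 - 428\right) + 45782 = -425 + 45782 = 45357$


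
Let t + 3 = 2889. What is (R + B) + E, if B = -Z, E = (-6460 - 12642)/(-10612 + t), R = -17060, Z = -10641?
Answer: -24787046/3863 ≈ -6416.5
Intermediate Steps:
t = 2886 (t = -3 + 2889 = 2886)
E = 9551/3863 (E = (-6460 - 12642)/(-10612 + 2886) = -19102/(-7726) = -19102*(-1/7726) = 9551/3863 ≈ 2.4724)
B = 10641 (B = -1*(-10641) = 10641)
(R + B) + E = (-17060 + 10641) + 9551/3863 = -6419 + 9551/3863 = -24787046/3863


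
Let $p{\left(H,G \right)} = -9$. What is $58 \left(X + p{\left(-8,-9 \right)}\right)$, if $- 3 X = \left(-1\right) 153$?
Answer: $2436$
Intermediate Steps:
$X = 51$ ($X = - \frac{\left(-1\right) 153}{3} = \left(- \frac{1}{3}\right) \left(-153\right) = 51$)
$58 \left(X + p{\left(-8,-9 \right)}\right) = 58 \left(51 - 9\right) = 58 \cdot 42 = 2436$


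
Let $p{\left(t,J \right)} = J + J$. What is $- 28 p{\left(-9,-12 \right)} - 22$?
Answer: $650$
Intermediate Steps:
$p{\left(t,J \right)} = 2 J$
$- 28 p{\left(-9,-12 \right)} - 22 = - 28 \cdot 2 \left(-12\right) - 22 = \left(-28\right) \left(-24\right) - 22 = 672 - 22 = 650$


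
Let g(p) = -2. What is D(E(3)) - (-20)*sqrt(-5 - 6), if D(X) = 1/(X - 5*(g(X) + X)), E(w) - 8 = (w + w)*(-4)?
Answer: 1/74 + 20*I*sqrt(11) ≈ 0.013514 + 66.333*I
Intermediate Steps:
E(w) = 8 - 8*w (E(w) = 8 + (w + w)*(-4) = 8 + (2*w)*(-4) = 8 - 8*w)
D(X) = 1/(10 - 4*X) (D(X) = 1/(X - 5*(-2 + X)) = 1/(X + (10 - 5*X)) = 1/(10 - 4*X))
D(E(3)) - (-20)*sqrt(-5 - 6) = -1/(-10 + 4*(8 - 8*3)) - (-20)*sqrt(-5 - 6) = -1/(-10 + 4*(8 - 24)) - (-20)*sqrt(-11) = -1/(-10 + 4*(-16)) - (-20)*I*sqrt(11) = -1/(-10 - 64) - (-20)*I*sqrt(11) = -1/(-74) + 20*I*sqrt(11) = -1*(-1/74) + 20*I*sqrt(11) = 1/74 + 20*I*sqrt(11)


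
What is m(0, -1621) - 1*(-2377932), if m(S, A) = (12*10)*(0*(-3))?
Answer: 2377932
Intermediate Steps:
m(S, A) = 0 (m(S, A) = 120*0 = 0)
m(0, -1621) - 1*(-2377932) = 0 - 1*(-2377932) = 0 + 2377932 = 2377932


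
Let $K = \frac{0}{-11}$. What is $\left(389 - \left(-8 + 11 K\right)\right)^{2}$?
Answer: $157609$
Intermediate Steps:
$K = 0$ ($K = 0 \left(- \frac{1}{11}\right) = 0$)
$\left(389 - \left(-8 + 11 K\right)\right)^{2} = \left(389 + \left(\left(-11\right) 0 + 8\right)\right)^{2} = \left(389 + \left(0 + 8\right)\right)^{2} = \left(389 + 8\right)^{2} = 397^{2} = 157609$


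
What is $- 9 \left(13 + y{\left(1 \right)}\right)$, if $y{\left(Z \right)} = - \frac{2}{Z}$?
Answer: $-99$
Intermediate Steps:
$- 9 \left(13 + y{\left(1 \right)}\right) = - 9 \left(13 - \frac{2}{1}\right) = - 9 \left(13 - 2\right) = \left(-9\right) 11 = -99$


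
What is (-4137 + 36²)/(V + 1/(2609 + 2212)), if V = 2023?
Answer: -13696461/9752884 ≈ -1.4044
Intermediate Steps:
(-4137 + 36²)/(V + 1/(2609 + 2212)) = (-4137 + 36²)/(2023 + 1/(2609 + 2212)) = (-4137 + 1296)/(2023 + 1/4821) = -2841/(2023 + 1/4821) = -2841/9752884/4821 = -2841*4821/9752884 = -13696461/9752884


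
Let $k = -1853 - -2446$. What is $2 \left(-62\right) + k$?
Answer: $469$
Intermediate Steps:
$k = 593$ ($k = -1853 + 2446 = 593$)
$2 \left(-62\right) + k = 2 \left(-62\right) + 593 = -124 + 593 = 469$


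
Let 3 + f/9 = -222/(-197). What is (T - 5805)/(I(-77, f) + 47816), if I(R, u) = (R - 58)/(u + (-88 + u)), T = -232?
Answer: -144755186/1146558643 ≈ -0.12625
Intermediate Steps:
f = -3321/197 (f = -27 + 9*(-222/(-197)) = -27 + 9*(-222*(-1/197)) = -27 + 9*(222/197) = -27 + 1998/197 = -3321/197 ≈ -16.858)
I(R, u) = (-58 + R)/(-88 + 2*u)
(T - 5805)/(I(-77, f) + 47816) = (-232 - 5805)/((-58 - 77)/(2*(-44 - 3321/197)) + 47816) = -6037/((1/2)*(-135)/(-11989/197) + 47816) = -6037/((1/2)*(-197/11989)*(-135) + 47816) = -6037/(26595/23978 + 47816) = -6037/1146558643/23978 = -6037*23978/1146558643 = -144755186/1146558643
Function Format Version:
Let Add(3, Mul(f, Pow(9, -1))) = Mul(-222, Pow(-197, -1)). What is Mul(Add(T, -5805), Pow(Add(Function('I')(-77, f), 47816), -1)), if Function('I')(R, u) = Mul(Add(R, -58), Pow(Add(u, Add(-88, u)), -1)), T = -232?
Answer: Rational(-144755186, 1146558643) ≈ -0.12625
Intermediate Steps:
f = Rational(-3321, 197) (f = Add(-27, Mul(9, Mul(-222, Pow(-197, -1)))) = Add(-27, Mul(9, Mul(-222, Rational(-1, 197)))) = Add(-27, Mul(9, Rational(222, 197))) = Add(-27, Rational(1998, 197)) = Rational(-3321, 197) ≈ -16.858)
Function('I')(R, u) = Mul(Pow(Add(-88, Mul(2, u)), -1), Add(-58, R)) (Function('I')(R, u) = Mul(Add(-58, R), Pow(Add(-88, Mul(2, u)), -1)) = Mul(Pow(Add(-88, Mul(2, u)), -1), Add(-58, R)))
Mul(Add(T, -5805), Pow(Add(Function('I')(-77, f), 47816), -1)) = Mul(Add(-232, -5805), Pow(Add(Mul(Rational(1, 2), Pow(Add(-44, Rational(-3321, 197)), -1), Add(-58, -77)), 47816), -1)) = Mul(-6037, Pow(Add(Mul(Rational(1, 2), Pow(Rational(-11989, 197), -1), -135), 47816), -1)) = Mul(-6037, Pow(Add(Mul(Rational(1, 2), Rational(-197, 11989), -135), 47816), -1)) = Mul(-6037, Pow(Add(Rational(26595, 23978), 47816), -1)) = Mul(-6037, Pow(Rational(1146558643, 23978), -1)) = Mul(-6037, Rational(23978, 1146558643)) = Rational(-144755186, 1146558643)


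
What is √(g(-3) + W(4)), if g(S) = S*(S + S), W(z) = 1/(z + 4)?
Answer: √290/4 ≈ 4.2573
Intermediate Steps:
W(z) = 1/(4 + z)
g(S) = 2*S² (g(S) = S*(2*S) = 2*S²)
√(g(-3) + W(4)) = √(2*(-3)² + 1/(4 + 4)) = √(2*9 + 1/8) = √(18 + ⅛) = √(145/8) = √290/4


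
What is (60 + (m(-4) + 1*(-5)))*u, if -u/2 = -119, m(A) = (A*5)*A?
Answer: 32130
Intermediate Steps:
m(A) = 5*A² (m(A) = (5*A)*A = 5*A²)
u = 238 (u = -2*(-119) = 238)
(60 + (m(-4) + 1*(-5)))*u = (60 + (5*(-4)² + 1*(-5)))*238 = (60 + (5*16 - 5))*238 = (60 + (80 - 5))*238 = (60 + 75)*238 = 135*238 = 32130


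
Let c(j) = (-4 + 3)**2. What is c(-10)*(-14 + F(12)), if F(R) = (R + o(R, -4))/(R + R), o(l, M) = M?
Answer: -41/3 ≈ -13.667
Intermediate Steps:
c(j) = 1 (c(j) = (-1)**2 = 1)
F(R) = (-4 + R)/(2*R) (F(R) = (R - 4)/(R + R) = (-4 + R)/((2*R)) = (-4 + R)*(1/(2*R)) = (-4 + R)/(2*R))
c(-10)*(-14 + F(12)) = 1*(-14 + (1/2)*(-4 + 12)/12) = 1*(-14 + (1/2)*(1/12)*8) = 1*(-14 + 1/3) = 1*(-41/3) = -41/3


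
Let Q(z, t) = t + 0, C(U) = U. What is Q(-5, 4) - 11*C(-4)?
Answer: 48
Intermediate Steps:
Q(z, t) = t
Q(-5, 4) - 11*C(-4) = 4 - 11*(-4) = 4 + 44 = 48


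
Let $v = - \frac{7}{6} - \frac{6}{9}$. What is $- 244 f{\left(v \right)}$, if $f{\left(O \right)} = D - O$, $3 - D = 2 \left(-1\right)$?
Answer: $- \frac{5002}{3} \approx -1667.3$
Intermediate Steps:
$v = - \frac{11}{6}$ ($v = \left(-7\right) \frac{1}{6} - \frac{2}{3} = - \frac{7}{6} - \frac{2}{3} = - \frac{11}{6} \approx -1.8333$)
$D = 5$ ($D = 3 - 2 \left(-1\right) = 3 - -2 = 3 + 2 = 5$)
$f{\left(O \right)} = 5 - O$
$- 244 f{\left(v \right)} = - 244 \left(5 - - \frac{11}{6}\right) = - 244 \left(5 + \frac{11}{6}\right) = \left(-244\right) \frac{41}{6} = - \frac{5002}{3}$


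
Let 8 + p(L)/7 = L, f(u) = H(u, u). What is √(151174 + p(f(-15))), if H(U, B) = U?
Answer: √151013 ≈ 388.60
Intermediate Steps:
f(u) = u
p(L) = -56 + 7*L
√(151174 + p(f(-15))) = √(151174 + (-56 + 7*(-15))) = √(151174 + (-56 - 105)) = √(151174 - 161) = √151013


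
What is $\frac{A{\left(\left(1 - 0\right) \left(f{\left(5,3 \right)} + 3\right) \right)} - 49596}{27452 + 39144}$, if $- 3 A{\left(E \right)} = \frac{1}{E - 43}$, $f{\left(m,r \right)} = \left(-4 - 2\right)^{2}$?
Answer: $- \frac{595151}{799152} \approx -0.74473$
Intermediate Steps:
$f{\left(m,r \right)} = 36$ ($f{\left(m,r \right)} = \left(-6\right)^{2} = 36$)
$A{\left(E \right)} = - \frac{1}{3 \left(-43 + E\right)}$ ($A{\left(E \right)} = - \frac{1}{3 \left(E - 43\right)} = - \frac{1}{3 \left(-43 + E\right)}$)
$\frac{A{\left(\left(1 - 0\right) \left(f{\left(5,3 \right)} + 3\right) \right)} - 49596}{27452 + 39144} = \frac{- \frac{1}{-129 + 3 \left(1 - 0\right) \left(36 + 3\right)} - 49596}{27452 + 39144} = \frac{- \frac{1}{-129 + 3 \left(1 + 0\right) 39} - 49596}{66596} = \left(- \frac{1}{-129 + 3 \cdot 1 \cdot 39} - 49596\right) \frac{1}{66596} = \left(- \frac{1}{-129 + 3 \cdot 39} - 49596\right) \frac{1}{66596} = \left(- \frac{1}{-129 + 117} - 49596\right) \frac{1}{66596} = \left(- \frac{1}{-12} - 49596\right) \frac{1}{66596} = \left(\left(-1\right) \left(- \frac{1}{12}\right) - 49596\right) \frac{1}{66596} = \left(\frac{1}{12} - 49596\right) \frac{1}{66596} = \left(- \frac{595151}{12}\right) \frac{1}{66596} = - \frac{595151}{799152}$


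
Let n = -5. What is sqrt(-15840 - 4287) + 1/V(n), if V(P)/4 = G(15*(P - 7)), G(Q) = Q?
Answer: -1/720 + I*sqrt(20127) ≈ -0.0013889 + 141.87*I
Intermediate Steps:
V(P) = -420 + 60*P (V(P) = 4*(15*(P - 7)) = 4*(15*(-7 + P)) = 4*(-105 + 15*P) = -420 + 60*P)
sqrt(-15840 - 4287) + 1/V(n) = sqrt(-15840 - 4287) + 1/(-420 + 60*(-5)) = sqrt(-20127) + 1/(-420 - 300) = I*sqrt(20127) + 1/(-720) = I*sqrt(20127) - 1/720 = -1/720 + I*sqrt(20127)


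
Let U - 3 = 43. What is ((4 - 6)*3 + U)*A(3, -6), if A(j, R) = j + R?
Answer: -120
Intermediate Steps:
U = 46 (U = 3 + 43 = 46)
A(j, R) = R + j
((4 - 6)*3 + U)*A(3, -6) = ((4 - 6)*3 + 46)*(-6 + 3) = (-2*3 + 46)*(-3) = (-6 + 46)*(-3) = 40*(-3) = -120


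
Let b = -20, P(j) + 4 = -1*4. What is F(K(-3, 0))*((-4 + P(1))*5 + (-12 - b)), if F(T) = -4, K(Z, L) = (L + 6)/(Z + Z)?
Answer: 208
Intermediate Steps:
P(j) = -8 (P(j) = -4 - 1*4 = -4 - 4 = -8)
K(Z, L) = (6 + L)/(2*Z) (K(Z, L) = (6 + L)/((2*Z)) = (6 + L)*(1/(2*Z)) = (6 + L)/(2*Z))
F(K(-3, 0))*((-4 + P(1))*5 + (-12 - b)) = -4*((-4 - 8)*5 + (-12 - 1*(-20))) = -4*(-12*5 + (-12 + 20)) = -4*(-60 + 8) = -4*(-52) = 208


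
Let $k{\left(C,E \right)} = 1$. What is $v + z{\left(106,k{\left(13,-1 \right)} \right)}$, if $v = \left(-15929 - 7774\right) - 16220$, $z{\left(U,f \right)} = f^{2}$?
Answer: $-39922$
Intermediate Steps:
$v = -39923$ ($v = -23703 - 16220 = -39923$)
$v + z{\left(106,k{\left(13,-1 \right)} \right)} = -39923 + 1^{2} = -39923 + 1 = -39922$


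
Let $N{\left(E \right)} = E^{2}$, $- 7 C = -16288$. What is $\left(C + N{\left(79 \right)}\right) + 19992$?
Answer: $\frac{199919}{7} \approx 28560.0$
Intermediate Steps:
$C = \frac{16288}{7}$ ($C = \left(- \frac{1}{7}\right) \left(-16288\right) = \frac{16288}{7} \approx 2326.9$)
$\left(C + N{\left(79 \right)}\right) + 19992 = \left(\frac{16288}{7} + 79^{2}\right) + 19992 = \left(\frac{16288}{7} + 6241\right) + 19992 = \frac{59975}{7} + 19992 = \frac{199919}{7}$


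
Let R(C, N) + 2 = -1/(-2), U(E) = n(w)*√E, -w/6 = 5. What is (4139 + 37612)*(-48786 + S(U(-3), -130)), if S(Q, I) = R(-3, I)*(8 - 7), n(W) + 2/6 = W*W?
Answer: -4073853825/2 ≈ -2.0369e+9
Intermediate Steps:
w = -30 (w = -6*5 = -30)
n(W) = -⅓ + W² (n(W) = -⅓ + W*W = -⅓ + W²)
U(E) = 2699*√E/3 (U(E) = (-⅓ + (-30)²)*√E = (-⅓ + 900)*√E = 2699*√E/3)
R(C, N) = -3/2 (R(C, N) = -2 - 1/(-2) = -2 - 1*(-½) = -2 + ½ = -3/2)
S(Q, I) = -3/2 (S(Q, I) = -3*(8 - 7)/2 = -3/2*1 = -3/2)
(4139 + 37612)*(-48786 + S(U(-3), -130)) = (4139 + 37612)*(-48786 - 3/2) = 41751*(-97575/2) = -4073853825/2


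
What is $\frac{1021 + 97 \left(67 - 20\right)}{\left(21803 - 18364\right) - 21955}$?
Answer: $- \frac{465}{1543} \approx -0.30136$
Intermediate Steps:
$\frac{1021 + 97 \left(67 - 20\right)}{\left(21803 - 18364\right) - 21955} = \frac{1021 + 97 \cdot 47}{3439 - 21955} = \frac{1021 + 4559}{-18516} = 5580 \left(- \frac{1}{18516}\right) = - \frac{465}{1543}$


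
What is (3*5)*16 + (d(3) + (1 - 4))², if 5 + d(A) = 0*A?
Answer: 304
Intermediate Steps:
d(A) = -5 (d(A) = -5 + 0*A = -5 + 0 = -5)
(3*5)*16 + (d(3) + (1 - 4))² = (3*5)*16 + (-5 + (1 - 4))² = 15*16 + (-5 - 3)² = 240 + (-8)² = 240 + 64 = 304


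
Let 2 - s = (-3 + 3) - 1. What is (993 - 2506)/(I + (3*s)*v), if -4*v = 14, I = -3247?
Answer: 3026/6557 ≈ 0.46149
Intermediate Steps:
s = 3 (s = 2 - ((-3 + 3) - 1) = 2 - (0 - 1) = 2 - 1*(-1) = 2 + 1 = 3)
v = -7/2 (v = -¼*14 = -7/2 ≈ -3.5000)
(993 - 2506)/(I + (3*s)*v) = (993 - 2506)/(-3247 + (3*3)*(-7/2)) = -1513/(-3247 + 9*(-7/2)) = -1513/(-3247 - 63/2) = -1513/(-6557/2) = -1513*(-2/6557) = 3026/6557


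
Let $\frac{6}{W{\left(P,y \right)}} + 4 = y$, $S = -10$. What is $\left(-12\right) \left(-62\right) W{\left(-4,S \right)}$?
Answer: $- \frac{2232}{7} \approx -318.86$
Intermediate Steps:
$W{\left(P,y \right)} = \frac{6}{-4 + y}$
$\left(-12\right) \left(-62\right) W{\left(-4,S \right)} = \left(-12\right) \left(-62\right) \frac{6}{-4 - 10} = 744 \frac{6}{-14} = 744 \cdot 6 \left(- \frac{1}{14}\right) = 744 \left(- \frac{3}{7}\right) = - \frac{2232}{7}$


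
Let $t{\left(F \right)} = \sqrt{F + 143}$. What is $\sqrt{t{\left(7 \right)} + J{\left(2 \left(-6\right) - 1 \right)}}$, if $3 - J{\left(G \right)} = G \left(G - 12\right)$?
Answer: $\sqrt{-322 + 5 \sqrt{6}} \approx 17.6 i$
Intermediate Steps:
$t{\left(F \right)} = \sqrt{143 + F}$
$J{\left(G \right)} = 3 - G \left(-12 + G\right)$ ($J{\left(G \right)} = 3 - G \left(G - 12\right) = 3 - G \left(-12 + G\right)$)
$\sqrt{t{\left(7 \right)} + J{\left(2 \left(-6\right) - 1 \right)}} = \sqrt{\sqrt{143 + 7} + \left(3 - \left(2 \left(-6\right) - 1\right)^{2} + 12 \left(2 \left(-6\right) - 1\right)\right)} = \sqrt{\sqrt{150} + \left(3 - \left(-12 - 1\right)^{2} + 12 \left(-12 - 1\right)\right)} = \sqrt{5 \sqrt{6} + \left(3 - \left(-13\right)^{2} + 12 \left(-13\right)\right)} = \sqrt{5 \sqrt{6} - 322} = \sqrt{-322 + 5 \sqrt{6}}$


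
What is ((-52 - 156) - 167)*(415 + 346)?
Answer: -285375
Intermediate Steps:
((-52 - 156) - 167)*(415 + 346) = (-208 - 167)*761 = -375*761 = -285375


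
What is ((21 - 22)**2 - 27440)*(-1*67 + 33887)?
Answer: -927986980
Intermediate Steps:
((21 - 22)**2 - 27440)*(-1*67 + 33887) = ((-1)**2 - 27440)*(-67 + 33887) = (1 - 27440)*33820 = -27439*33820 = -927986980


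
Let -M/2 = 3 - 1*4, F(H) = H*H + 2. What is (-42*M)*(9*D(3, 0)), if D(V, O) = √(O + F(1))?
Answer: -756*√3 ≈ -1309.4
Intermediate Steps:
F(H) = 2 + H² (F(H) = H² + 2 = 2 + H²)
M = 2 (M = -2*(3 - 1*4) = -2*(3 - 4) = -2*(-1) = 2)
D(V, O) = √(3 + O) (D(V, O) = √(O + (2 + 1²)) = √(O + (2 + 1)) = √(O + 3) = √(3 + O))
(-42*M)*(9*D(3, 0)) = (-42*2)*(9*√(3 + 0)) = -756*√3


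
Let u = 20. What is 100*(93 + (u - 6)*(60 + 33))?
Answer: 139500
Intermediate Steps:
100*(93 + (u - 6)*(60 + 33)) = 100*(93 + (20 - 6)*(60 + 33)) = 100*(93 + 14*93) = 100*(93 + 1302) = 100*1395 = 139500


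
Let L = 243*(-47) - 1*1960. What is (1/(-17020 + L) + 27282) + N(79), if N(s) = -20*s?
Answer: 781366501/30401 ≈ 25702.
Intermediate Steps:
L = -13381 (L = -11421 - 1960 = -13381)
(1/(-17020 + L) + 27282) + N(79) = (1/(-17020 - 13381) + 27282) - 20*79 = (1/(-30401) + 27282) - 1580 = (-1/30401 + 27282) - 1580 = 829400081/30401 - 1580 = 781366501/30401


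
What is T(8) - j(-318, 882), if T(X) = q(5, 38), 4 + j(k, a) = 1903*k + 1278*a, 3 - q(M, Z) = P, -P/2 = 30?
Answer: -521975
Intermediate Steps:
P = -60 (P = -2*30 = -60)
q(M, Z) = 63 (q(M, Z) = 3 - 1*(-60) = 3 + 60 = 63)
j(k, a) = -4 + 1278*a + 1903*k (j(k, a) = -4 + (1903*k + 1278*a) = -4 + (1278*a + 1903*k) = -4 + 1278*a + 1903*k)
T(X) = 63
T(8) - j(-318, 882) = 63 - (-4 + 1278*882 + 1903*(-318)) = 63 - (-4 + 1127196 - 605154) = 63 - 1*522038 = 63 - 522038 = -521975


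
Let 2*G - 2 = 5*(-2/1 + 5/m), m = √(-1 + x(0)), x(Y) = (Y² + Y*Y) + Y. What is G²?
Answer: -561/4 + 100*I ≈ -140.25 + 100.0*I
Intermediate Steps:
x(Y) = Y + 2*Y² (x(Y) = (Y² + Y²) + Y = 2*Y² + Y = Y + 2*Y²)
m = I (m = √(-1 + 0*(1 + 2*0)) = √(-1 + 0*(1 + 0)) = √(-1 + 0*1) = √(-1 + 0) = √(-1) = I ≈ 1.0*I)
G = -4 - 25*I/2 (G = 1 + (5*(-2/1 + 5/I))/2 = 1 + (5*(-2*1 + 5*(-I)))/2 = 1 + (5*(-2 - 5*I))/2 = 1 + (-10 - 25*I)/2 = 1 + (-5 - 25*I/2) = -4 - 25*I/2 ≈ -4.0 - 12.5*I)
G² = (-4 - 25*I/2)²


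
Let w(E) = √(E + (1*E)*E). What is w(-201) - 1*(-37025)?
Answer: 37025 + 10*√402 ≈ 37226.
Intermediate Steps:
w(E) = √(E + E²) (w(E) = √(E + E*E) = √(E + E²))
w(-201) - 1*(-37025) = √(-201*(1 - 201)) - 1*(-37025) = √(-201*(-200)) + 37025 = √40200 + 37025 = 10*√402 + 37025 = 37025 + 10*√402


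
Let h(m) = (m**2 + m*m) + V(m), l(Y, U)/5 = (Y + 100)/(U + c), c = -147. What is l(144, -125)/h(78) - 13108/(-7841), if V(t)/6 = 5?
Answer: 10870222607/6503827224 ≈ 1.6714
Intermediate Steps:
V(t) = 30 (V(t) = 6*5 = 30)
l(Y, U) = 5*(100 + Y)/(-147 + U) (l(Y, U) = 5*((Y + 100)/(U - 147)) = 5*((100 + Y)/(-147 + U)) = 5*(100 + Y)/(-147 + U))
h(m) = 30 + 2*m**2 (h(m) = (m**2 + m*m) + 30 = (m**2 + m**2) + 30 = 2*m**2 + 30 = 30 + 2*m**2)
l(144, -125)/h(78) - 13108/(-7841) = (5*(100 + 144)/(-147 - 125))/(30 + 2*78**2) - 13108/(-7841) = (5*244/(-272))/(30 + 2*6084) - 13108*(-1/7841) = (5*(-1/272)*244)/(30 + 12168) + 13108/7841 = -305/68/12198 + 13108/7841 = -305/68*1/12198 + 13108/7841 = -305/829464 + 13108/7841 = 10870222607/6503827224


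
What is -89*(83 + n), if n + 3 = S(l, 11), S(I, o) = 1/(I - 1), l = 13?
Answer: -85529/12 ≈ -7127.4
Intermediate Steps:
S(I, o) = 1/(-1 + I)
n = -35/12 (n = -3 + 1/(-1 + 13) = -3 + 1/12 = -35/12 ≈ -2.9167)
-89*(83 + n) = -89*(83 - 35/12) = -89*961/12 = -85529/12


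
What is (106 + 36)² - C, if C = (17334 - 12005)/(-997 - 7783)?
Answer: 177045249/8780 ≈ 20165.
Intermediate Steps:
C = -5329/8780 (C = 5329/(-8780) = 5329*(-1/8780) = -5329/8780 ≈ -0.60695)
(106 + 36)² - C = (106 + 36)² - 1*(-5329/8780) = 142² + 5329/8780 = 20164 + 5329/8780 = 177045249/8780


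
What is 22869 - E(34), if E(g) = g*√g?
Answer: 22869 - 34*√34 ≈ 22671.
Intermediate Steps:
E(g) = g^(3/2)
22869 - E(34) = 22869 - 34^(3/2) = 22869 - 34*√34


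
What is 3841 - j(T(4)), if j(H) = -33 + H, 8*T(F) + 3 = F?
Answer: 30991/8 ≈ 3873.9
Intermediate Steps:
T(F) = -3/8 + F/8
3841 - j(T(4)) = 3841 - (-33 + (-3/8 + (1/8)*4)) = 3841 - (-33 + (-3/8 + 1/2)) = 3841 - (-33 + 1/8) = 3841 - 1*(-263/8) = 3841 + 263/8 = 30991/8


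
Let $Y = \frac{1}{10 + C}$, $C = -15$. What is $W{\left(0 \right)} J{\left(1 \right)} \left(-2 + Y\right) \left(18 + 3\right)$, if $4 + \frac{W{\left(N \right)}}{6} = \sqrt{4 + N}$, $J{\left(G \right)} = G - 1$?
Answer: $0$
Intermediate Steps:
$J{\left(G \right)} = -1 + G$ ($J{\left(G \right)} = G - 1 = -1 + G$)
$Y = - \frac{1}{5}$ ($Y = \frac{1}{10 - 15} = \frac{1}{-5} = - \frac{1}{5} \approx -0.2$)
$W{\left(N \right)} = -24 + 6 \sqrt{4 + N}$
$W{\left(0 \right)} J{\left(1 \right)} \left(-2 + Y\right) \left(18 + 3\right) = \left(-24 + 6 \sqrt{4 + 0}\right) \left(-1 + 1\right) \left(-2 - \frac{1}{5}\right) \left(18 + 3\right) = \left(-24 + 6 \sqrt{4}\right) 0 \left(\left(- \frac{11}{5}\right) 21\right) = \left(-24 + 6 \cdot 2\right) 0 \left(- \frac{231}{5}\right) = \left(-24 + 12\right) 0 \left(- \frac{231}{5}\right) = \left(-12\right) 0 \left(- \frac{231}{5}\right) = 0 \left(- \frac{231}{5}\right) = 0$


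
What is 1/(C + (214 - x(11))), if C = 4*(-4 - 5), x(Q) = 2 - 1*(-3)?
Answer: 1/173 ≈ 0.0057803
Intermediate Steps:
x(Q) = 5 (x(Q) = 2 + 3 = 5)
C = -36 (C = 4*(-9) = -36)
1/(C + (214 - x(11))) = 1/(-36 + (214 - 1*5)) = 1/(-36 + (214 - 5)) = 1/(-36 + 209) = 1/173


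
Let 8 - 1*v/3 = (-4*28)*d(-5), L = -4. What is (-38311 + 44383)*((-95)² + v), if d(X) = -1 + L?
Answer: 44744568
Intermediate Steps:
d(X) = -5 (d(X) = -1 - 4 = -5)
v = -1656 (v = 24 - 3*(-4*28)*(-5) = 24 - (-336)*(-5) = 24 - 3*560 = 24 - 1680 = -1656)
(-38311 + 44383)*((-95)² + v) = (-38311 + 44383)*((-95)² - 1656) = 6072*(9025 - 1656) = 6072*7369 = 44744568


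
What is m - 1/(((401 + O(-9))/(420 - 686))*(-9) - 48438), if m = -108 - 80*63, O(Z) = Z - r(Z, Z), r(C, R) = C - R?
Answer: -4736520341/920070 ≈ -5148.0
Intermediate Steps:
O(Z) = Z (O(Z) = Z - (Z - Z) = Z - 1*0 = Z + 0 = Z)
m = -5148 (m = -108 - 5040 = -5148)
m - 1/(((401 + O(-9))/(420 - 686))*(-9) - 48438) = -5148 - 1/(((401 - 9)/(420 - 686))*(-9) - 48438) = -5148 - 1/((392/(-266))*(-9) - 48438) = -5148 - 1/((392*(-1/266))*(-9) - 48438) = -5148 - 1/(-28/19*(-9) - 48438) = -5148 - 1/(252/19 - 48438) = -5148 - 1/(-920070/19) = -5148 - 1*(-19/920070) = -5148 + 19/920070 = -4736520341/920070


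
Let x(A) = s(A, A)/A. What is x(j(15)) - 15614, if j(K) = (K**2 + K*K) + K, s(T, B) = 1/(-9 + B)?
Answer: -3310792559/212040 ≈ -15614.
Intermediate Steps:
j(K) = K + 2*K**2 (j(K) = (K**2 + K**2) + K = 2*K**2 + K = K + 2*K**2)
x(A) = 1/(A*(-9 + A)) (x(A) = 1/((-9 + A)*A) = 1/(A*(-9 + A)))
x(j(15)) - 15614 = 1/(((15*(1 + 2*15)))*(-9 + 15*(1 + 2*15))) - 15614 = 1/(((15*(1 + 30)))*(-9 + 15*(1 + 30))) - 15614 = 1/(((15*31))*(-9 + 15*31)) - 15614 = 1/(465*(-9 + 465)) - 15614 = (1/465)/456 - 15614 = (1/465)*(1/456) - 15614 = 1/212040 - 15614 = -3310792559/212040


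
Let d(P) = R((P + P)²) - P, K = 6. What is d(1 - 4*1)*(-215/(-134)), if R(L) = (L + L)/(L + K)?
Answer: 7095/938 ≈ 7.5640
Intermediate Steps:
R(L) = 2*L/(6 + L) (R(L) = (L + L)/(L + 6) = (2*L)/(6 + L) = 2*L/(6 + L))
d(P) = -P + 8*P²/(6 + 4*P²) (d(P) = 2*(P + P)²/(6 + (P + P)²) - P = 2*(2*P)²/(6 + (2*P)²) - P = 2*(4*P²)/(6 + 4*P²) - P = 8*P²/(6 + 4*P²) - P = -P + 8*P²/(6 + 4*P²))
d(1 - 4*1)*(-215/(-134)) = ((1 - 4*1)*(-3 - 2*(1 - 4*1)² + 4*(1 - 4*1))/(3 + 2*(1 - 4*1)²))*(-215/(-134)) = ((1 - 4)*(-3 - 2*(1 - 4)² + 4*(1 - 4))/(3 + 2*(1 - 4)²))*(-215*(-1/134)) = -3*(-3 - 2*(-3)² + 4*(-3))/(3 + 2*(-3)²)*(215/134) = -3*(-3 - 2*9 - 12)/(3 + 2*9)*(215/134) = -3*(-3 - 18 - 12)/(3 + 18)*(215/134) = -3*(-33)/21*(215/134) = -3*1/21*(-33)*(215/134) = (33/7)*(215/134) = 7095/938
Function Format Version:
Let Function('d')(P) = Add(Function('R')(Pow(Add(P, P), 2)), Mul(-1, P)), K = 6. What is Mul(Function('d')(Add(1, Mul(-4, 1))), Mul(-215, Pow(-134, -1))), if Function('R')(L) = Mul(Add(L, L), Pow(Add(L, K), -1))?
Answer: Rational(7095, 938) ≈ 7.5640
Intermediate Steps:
Function('R')(L) = Mul(2, L, Pow(Add(6, L), -1)) (Function('R')(L) = Mul(Add(L, L), Pow(Add(L, 6), -1)) = Mul(Mul(2, L), Pow(Add(6, L), -1)) = Mul(2, L, Pow(Add(6, L), -1)))
Function('d')(P) = Add(Mul(-1, P), Mul(8, Pow(P, 2), Pow(Add(6, Mul(4, Pow(P, 2))), -1))) (Function('d')(P) = Add(Mul(2, Pow(Add(P, P), 2), Pow(Add(6, Pow(Add(P, P), 2)), -1)), Mul(-1, P)) = Add(Mul(2, Pow(Mul(2, P), 2), Pow(Add(6, Pow(Mul(2, P), 2)), -1)), Mul(-1, P)) = Add(Mul(2, Mul(4, Pow(P, 2)), Pow(Add(6, Mul(4, Pow(P, 2))), -1)), Mul(-1, P)) = Add(Mul(8, Pow(P, 2), Pow(Add(6, Mul(4, Pow(P, 2))), -1)), Mul(-1, P)) = Add(Mul(-1, P), Mul(8, Pow(P, 2), Pow(Add(6, Mul(4, Pow(P, 2))), -1))))
Mul(Function('d')(Add(1, Mul(-4, 1))), Mul(-215, Pow(-134, -1))) = Mul(Mul(Add(1, Mul(-4, 1)), Pow(Add(3, Mul(2, Pow(Add(1, Mul(-4, 1)), 2))), -1), Add(-3, Mul(-2, Pow(Add(1, Mul(-4, 1)), 2)), Mul(4, Add(1, Mul(-4, 1))))), Mul(-215, Pow(-134, -1))) = Mul(Mul(Add(1, -4), Pow(Add(3, Mul(2, Pow(Add(1, -4), 2))), -1), Add(-3, Mul(-2, Pow(Add(1, -4), 2)), Mul(4, Add(1, -4)))), Mul(-215, Rational(-1, 134))) = Mul(Mul(-3, Pow(Add(3, Mul(2, Pow(-3, 2))), -1), Add(-3, Mul(-2, Pow(-3, 2)), Mul(4, -3))), Rational(215, 134)) = Mul(Mul(-3, Pow(Add(3, Mul(2, 9)), -1), Add(-3, Mul(-2, 9), -12)), Rational(215, 134)) = Mul(Mul(-3, Pow(Add(3, 18), -1), Add(-3, -18, -12)), Rational(215, 134)) = Mul(Mul(-3, Pow(21, -1), -33), Rational(215, 134)) = Mul(Mul(-3, Rational(1, 21), -33), Rational(215, 134)) = Mul(Rational(33, 7), Rational(215, 134)) = Rational(7095, 938)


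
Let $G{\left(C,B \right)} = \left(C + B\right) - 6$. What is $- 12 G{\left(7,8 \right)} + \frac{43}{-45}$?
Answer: $- \frac{4903}{45} \approx -108.96$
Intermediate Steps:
$G{\left(C,B \right)} = -6 + B + C$ ($G{\left(C,B \right)} = \left(B + C\right) - 6 = -6 + B + C$)
$- 12 G{\left(7,8 \right)} + \frac{43}{-45} = - 12 \left(-6 + 8 + 7\right) + \frac{43}{-45} = \left(-12\right) 9 + 43 \left(- \frac{1}{45}\right) = -108 - \frac{43}{45} = - \frac{4903}{45}$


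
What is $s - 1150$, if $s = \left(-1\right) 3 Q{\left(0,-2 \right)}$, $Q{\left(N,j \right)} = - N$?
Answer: $-1150$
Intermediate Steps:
$s = 0$ ($s = \left(-1\right) 3 \left(\left(-1\right) 0\right) = \left(-3\right) 0 = 0$)
$s - 1150 = 0 - 1150 = -1150$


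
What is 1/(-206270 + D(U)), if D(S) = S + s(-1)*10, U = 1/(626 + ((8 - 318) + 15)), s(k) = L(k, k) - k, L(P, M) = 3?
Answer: -331/68262129 ≈ -4.8490e-6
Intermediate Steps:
s(k) = 3 - k
U = 1/331 (U = 1/(626 + (-310 + 15)) = 1/(626 - 295) = 1/331 ≈ 0.0030211)
D(S) = 40 + S (D(S) = S + (3 - 1*(-1))*10 = S + (3 + 1)*10 = S + 4*10 = S + 40 = 40 + S)
1/(-206270 + D(U)) = 1/(-206270 + (40 + 1/331)) = 1/(-206270 + 13241/331) = 1/(-68262129/331) = -331/68262129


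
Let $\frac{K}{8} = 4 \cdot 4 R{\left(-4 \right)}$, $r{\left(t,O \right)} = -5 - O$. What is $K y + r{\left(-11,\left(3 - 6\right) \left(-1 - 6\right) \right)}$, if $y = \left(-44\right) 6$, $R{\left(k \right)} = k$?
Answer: $135142$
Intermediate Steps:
$y = -264$
$K = -512$ ($K = 8 \cdot 4 \cdot 4 \left(-4\right) = 8 \cdot 16 \left(-4\right) = 8 \left(-64\right) = -512$)
$K y + r{\left(-11,\left(3 - 6\right) \left(-1 - 6\right) \right)} = \left(-512\right) \left(-264\right) - \left(5 + \left(3 - 6\right) \left(-1 - 6\right)\right) = 135168 - \left(5 - -21\right) = 135168 - 26 = 135142$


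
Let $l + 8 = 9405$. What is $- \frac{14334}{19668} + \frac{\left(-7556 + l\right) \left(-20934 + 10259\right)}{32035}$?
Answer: $- \frac{86574497}{140954} \approx -614.2$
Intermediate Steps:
$l = 9397$ ($l = -8 + 9405 = 9397$)
$- \frac{14334}{19668} + \frac{\left(-7556 + l\right) \left(-20934 + 10259\right)}{32035} = - \frac{14334}{19668} + \frac{\left(-7556 + 9397\right) \left(-20934 + 10259\right)}{32035} = \left(-14334\right) \frac{1}{19668} + 1841 \left(-10675\right) \frac{1}{32035} = - \frac{2389}{3278} - \frac{3930535}{6407} = - \frac{86574497}{140954}$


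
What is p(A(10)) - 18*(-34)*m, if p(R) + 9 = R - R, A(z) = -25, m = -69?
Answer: -42237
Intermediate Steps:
p(R) = -9 (p(R) = -9 + (R - R) = -9 + 0 = -9)
p(A(10)) - 18*(-34)*m = -9 - 18*(-34)*(-69) = -9 - (-612)*(-69) = -9 - 1*42228 = -9 - 42228 = -42237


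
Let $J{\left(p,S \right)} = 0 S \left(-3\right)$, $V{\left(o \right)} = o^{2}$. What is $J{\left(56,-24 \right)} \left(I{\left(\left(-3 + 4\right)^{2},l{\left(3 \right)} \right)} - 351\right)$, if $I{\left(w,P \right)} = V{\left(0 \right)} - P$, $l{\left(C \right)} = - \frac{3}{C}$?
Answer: $0$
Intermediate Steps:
$J{\left(p,S \right)} = 0$ ($J{\left(p,S \right)} = 0 \left(-3\right) = 0$)
$I{\left(w,P \right)} = - P$ ($I{\left(w,P \right)} = 0^{2} - P = 0 - P = - P$)
$J{\left(56,-24 \right)} \left(I{\left(\left(-3 + 4\right)^{2},l{\left(3 \right)} \right)} - 351\right) = 0 \left(- \frac{-3}{3} - 351\right) = 0 \left(\left(-1\right) \left(-1\right) - 351\right) = 0 \left(1 - 351\right) = 0 \left(-350\right) = 0$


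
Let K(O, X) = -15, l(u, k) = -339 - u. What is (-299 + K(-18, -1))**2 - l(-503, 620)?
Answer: 98432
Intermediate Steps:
(-299 + K(-18, -1))**2 - l(-503, 620) = (-299 - 15)**2 - (-339 - 1*(-503)) = (-314)**2 - (-339 + 503) = 98596 - 1*164 = 98596 - 164 = 98432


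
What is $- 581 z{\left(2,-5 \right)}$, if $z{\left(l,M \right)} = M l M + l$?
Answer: $-30212$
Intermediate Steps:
$z{\left(l,M \right)} = l + l M^{2}$ ($z{\left(l,M \right)} = l M^{2} + l = l + l M^{2}$)
$- 581 z{\left(2,-5 \right)} = - 581 \cdot 2 \left(1 + \left(-5\right)^{2}\right) = - 581 \cdot 2 \left(1 + 25\right) = - 581 \cdot 2 \cdot 26 = \left(-581\right) 52 = -30212$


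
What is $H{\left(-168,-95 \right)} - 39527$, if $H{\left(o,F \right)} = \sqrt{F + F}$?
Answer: $-39527 + i \sqrt{190} \approx -39527.0 + 13.784 i$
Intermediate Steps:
$H{\left(o,F \right)} = \sqrt{2} \sqrt{F}$ ($H{\left(o,F \right)} = \sqrt{2 F} = \sqrt{2} \sqrt{F}$)
$H{\left(-168,-95 \right)} - 39527 = \sqrt{2} \sqrt{-95} - 39527 = \sqrt{2} i \sqrt{95} - 39527 = i \sqrt{190} - 39527 = -39527 + i \sqrt{190}$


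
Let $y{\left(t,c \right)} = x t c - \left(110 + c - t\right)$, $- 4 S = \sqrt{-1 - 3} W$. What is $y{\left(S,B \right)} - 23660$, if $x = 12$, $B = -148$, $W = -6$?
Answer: $-23622 - 5325 i \approx -23622.0 - 5325.0 i$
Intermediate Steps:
$S = 3 i$ ($S = - \frac{\sqrt{-1 - 3} \left(-6\right)}{4} = - \frac{\sqrt{-4} \left(-6\right)}{4} = - \frac{2 i \left(-6\right)}{4} = - \frac{\left(-12\right) i}{4} = 3 i \approx 3.0 i$)
$y{\left(t,c \right)} = -110 + t - c + 12 c t$ ($y{\left(t,c \right)} = 12 t c - \left(110 + c - t\right) = 12 c t - \left(110 + c - t\right) = -110 + t - c + 12 c t$)
$y{\left(S,B \right)} - 23660 = \left(-110 + 3 i - -148 + 12 \left(-148\right) 3 i\right) - 23660 = \left(-110 + 3 i + 148 - 5328 i\right) - 23660 = \left(38 - 5325 i\right) - 23660 = -23622 - 5325 i$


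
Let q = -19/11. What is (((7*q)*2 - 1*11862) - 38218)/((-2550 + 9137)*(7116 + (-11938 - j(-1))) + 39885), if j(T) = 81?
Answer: 275573/177408968 ≈ 0.0015533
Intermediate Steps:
q = -19/11 (q = -19*1/11 = -19/11 ≈ -1.7273)
(((7*q)*2 - 1*11862) - 38218)/((-2550 + 9137)*(7116 + (-11938 - j(-1))) + 39885) = (((7*(-19/11))*2 - 1*11862) - 38218)/((-2550 + 9137)*(7116 + (-11938 - 1*81)) + 39885) = ((-133/11*2 - 11862) - 38218)/(6587*(7116 + (-11938 - 81)) + 39885) = ((-266/11 - 11862) - 38218)/(6587*(7116 - 12019) + 39885) = (-130748/11 - 38218)/(6587*(-4903) + 39885) = -551146/(11*(-32296061 + 39885)) = -551146/11/(-32256176) = -551146/11*(-1/32256176) = 275573/177408968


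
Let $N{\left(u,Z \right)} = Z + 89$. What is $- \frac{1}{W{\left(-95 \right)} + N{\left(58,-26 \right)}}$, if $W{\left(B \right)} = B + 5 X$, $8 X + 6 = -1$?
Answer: $\frac{8}{291} \approx 0.027491$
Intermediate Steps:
$X = - \frac{7}{8}$ ($X = - \frac{3}{4} + \frac{1}{8} \left(-1\right) = - \frac{3}{4} - \frac{1}{8} = - \frac{7}{8} \approx -0.875$)
$W{\left(B \right)} = - \frac{35}{8} + B$ ($W{\left(B \right)} = B + 5 \left(- \frac{7}{8}\right) = B - \frac{35}{8} = - \frac{35}{8} + B$)
$N{\left(u,Z \right)} = 89 + Z$
$- \frac{1}{W{\left(-95 \right)} + N{\left(58,-26 \right)}} = - \frac{1}{\left(- \frac{35}{8} - 95\right) + \left(89 - 26\right)} = - \frac{1}{- \frac{795}{8} + 63} = - \frac{1}{- \frac{291}{8}} = \left(-1\right) \left(- \frac{8}{291}\right) = \frac{8}{291}$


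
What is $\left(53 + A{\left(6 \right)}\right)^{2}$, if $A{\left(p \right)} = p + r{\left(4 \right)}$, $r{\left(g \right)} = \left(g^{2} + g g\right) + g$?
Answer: $9025$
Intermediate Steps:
$r{\left(g \right)} = g + 2 g^{2}$ ($r{\left(g \right)} = \left(g^{2} + g^{2}\right) + g = 2 g^{2} + g = g + 2 g^{2}$)
$A{\left(p \right)} = 36 + p$ ($A{\left(p \right)} = p + 4 \left(1 + 2 \cdot 4\right) = p + 4 \left(1 + 8\right) = p + 4 \cdot 9 = p + 36 = 36 + p$)
$\left(53 + A{\left(6 \right)}\right)^{2} = \left(53 + \left(36 + 6\right)\right)^{2} = \left(53 + 42\right)^{2} = 95^{2} = 9025$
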